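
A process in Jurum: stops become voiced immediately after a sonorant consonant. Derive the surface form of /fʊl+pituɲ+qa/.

The rule targets /p/ (voiceless bilabial stop), which sits after the trigger /l/ (voiced).
A voiced bilabial stop is [b], so the surface segment is [b].
The same rule applies at the second boundary: /q/ → [ɢ] next to /ɲ/.

[fʊlbituɲɢa]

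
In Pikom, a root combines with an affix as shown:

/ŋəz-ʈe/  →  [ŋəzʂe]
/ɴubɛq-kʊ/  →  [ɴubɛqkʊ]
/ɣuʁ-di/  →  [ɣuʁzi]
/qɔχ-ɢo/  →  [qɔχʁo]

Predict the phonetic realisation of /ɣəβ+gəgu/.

[ɣəβɣəgu]

The data show progressive manner assimilation: /ʈ/ → [ʂ] after /z/; /d/ → [z] after /ʁ/; /ɢ/ → [ʁ] after /χ/. In each pair only manner changes, matching the preceding consonant, while place and voice stay constant.
Nothing changes in [ɴubɛqkʊ]: there the adjacent consonants already agree in manner (/k/ and /q/ are both stops), so this form is consistent with the same rule.
The rule targets /g/ (voiced velar stop), which sits after the trigger /β/ (fricative).
Changing only its manner to fricative gives [ɣ] — the voiced velar fricative.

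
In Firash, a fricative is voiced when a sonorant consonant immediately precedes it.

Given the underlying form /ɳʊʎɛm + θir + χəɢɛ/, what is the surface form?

The rule targets /θ/ (voiceless dental fricative), which sits after the trigger /m/ (voiced).
The voiced dental fricative is [ð], so /θ/ → [ð].
At the second juncture, /χ/ likewise becomes [ʁ] adjacent to /r/.

[ɳʊʎɛmðirʁəɢɛ]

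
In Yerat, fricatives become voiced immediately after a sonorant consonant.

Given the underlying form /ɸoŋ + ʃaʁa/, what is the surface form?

[ɸoŋʒaʁa]

/ʃ/ is a voiceless postalveolar fricative. The preceding trigger /ŋ/ is voiced, so /ʃ/ must become voiced as well.
The voiced postalveolar fricative is [ʒ], so /ʃ/ → [ʒ].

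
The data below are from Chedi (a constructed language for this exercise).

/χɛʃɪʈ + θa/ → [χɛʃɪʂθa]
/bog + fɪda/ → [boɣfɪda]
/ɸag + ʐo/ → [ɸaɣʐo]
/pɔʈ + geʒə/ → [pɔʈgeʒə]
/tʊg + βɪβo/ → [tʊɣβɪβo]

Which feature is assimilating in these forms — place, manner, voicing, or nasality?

The segment that alternates is /ʈ/, which surfaces as [ʂ] when adjacent to /θ/.
/ʈ/ is a stop while /θ/ is a fricative; the output [ʂ] is a fricative, matching the trigger — so the feature that spreads is manner.
The other alternating forms pattern the same way: /g/ → [ɣ] before /f/ (stop → fricative, matching a fricative); /g/ → [ɣ] before /ʐ/ (stop → fricative, matching a fricative); /g/ → [ɣ] before /β/ (stop → fricative, matching a fricative) — only manner changes, and always toward the following segment.
Nothing changes in [pɔʈgeʒə]: there the adjacent consonants already agree in manner (/ʈ/ and /g/ are both stops), so this form is consistent with the same rule.

manner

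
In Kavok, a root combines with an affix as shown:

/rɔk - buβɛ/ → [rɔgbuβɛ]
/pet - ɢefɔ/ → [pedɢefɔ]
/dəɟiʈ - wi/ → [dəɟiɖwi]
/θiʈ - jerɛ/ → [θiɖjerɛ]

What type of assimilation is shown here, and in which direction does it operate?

The segment that alternates is /k/, which surfaces as [g] when adjacent to /b/.
The change voiceless → voiced matches the voicing of the following /b/, identifying this as voicing assimilation.
Place and manner are unchanged, so the assimilation is partial, not total.
The same holds elsewhere in the data: /t/ → [d] before /ɢ/ (voiceless → voiced, matching voiced); /ʈ/ → [ɖ] before /w/ (voiceless → voiced, matching voiced); /ʈ/ → [ɖ] before /j/ (voiceless → voiced, matching voiced) — only voicing changes, and always toward the following segment.
The trigger is the following segment, so the direction is regressive (anticipatory).

regressive voicing assimilation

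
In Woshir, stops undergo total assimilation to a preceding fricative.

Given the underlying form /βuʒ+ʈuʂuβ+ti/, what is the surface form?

[βuʒʒuʂuββi]

/ʈ/ is the segment targeted by the rule; it sits immediately after /ʒ/, so it assimilates completely and surfaces as [ʒ].
At the second juncture, /t/ likewise becomes [β] adjacent to /β/.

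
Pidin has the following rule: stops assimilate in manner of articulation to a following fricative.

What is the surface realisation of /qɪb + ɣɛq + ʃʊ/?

The rule targets /b/ (voiced bilabial stop), which sits before the trigger /ɣ/ (fricative).
A voiced bilabial fricative is [β], so the surface segment is [β].
The same rule applies at the second boundary: /q/ → [χ] next to /ʃ/.

[qɪβɣɛχʃʊ]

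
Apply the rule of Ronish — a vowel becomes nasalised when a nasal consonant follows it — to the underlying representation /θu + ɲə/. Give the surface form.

/u/ sits next to the nasal /ɲ/ and is therefore nasalised to [ũ].

[θũɲə]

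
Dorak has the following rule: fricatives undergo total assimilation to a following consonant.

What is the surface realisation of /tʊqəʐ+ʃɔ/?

[tʊqəʃʃɔ]

/ʐ/ is the segment targeted by the rule; it sits immediately before /ʃ/, so it assimilates completely and surfaces as [ʃ].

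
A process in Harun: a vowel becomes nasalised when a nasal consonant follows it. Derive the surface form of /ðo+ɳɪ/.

/o/ sits next to the nasal /ɳ/ and is therefore nasalised to [õ].

[ðõɳɪ]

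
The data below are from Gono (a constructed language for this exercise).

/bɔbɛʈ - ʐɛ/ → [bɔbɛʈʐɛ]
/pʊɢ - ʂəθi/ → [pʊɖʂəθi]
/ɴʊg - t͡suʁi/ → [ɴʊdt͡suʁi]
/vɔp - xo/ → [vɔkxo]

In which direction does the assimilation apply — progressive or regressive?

regressive

Comparing underlying and surface forms, /ɢ/ → [ɖ] is the alternation; the neighbouring /ʂ/ is constant.
The change uvular → retroflex matches the place of the following /ʂ/, identifying this as place assimilation.
The other alternating forms pattern the same way: /g/ → [d] before /t͡s/ (velar → alveolar, matching alveolar); /p/ → [k] before /x/ (bilabial → velar, matching velar) — only place changes, and always toward the following segment.
No alternation appears in [bɔbɛʈʐɛ]: there the adjacent consonants already agree in place (/ʈ/ and /ʐ/ are both retroflex), so this form is consistent with the same rule.
The trigger is the following segment, so the direction is regressive (anticipatory).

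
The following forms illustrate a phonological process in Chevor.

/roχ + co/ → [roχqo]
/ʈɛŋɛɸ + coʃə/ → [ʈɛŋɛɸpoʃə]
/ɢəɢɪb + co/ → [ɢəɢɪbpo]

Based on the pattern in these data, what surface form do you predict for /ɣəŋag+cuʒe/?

[ɣəŋagkuʒe]

The data show progressive place assimilation: /c/ → [q] after /χ/; /c/ → [p] after /ɸ/; /c/ → [p] after /b/. In each pair only place changes, matching the preceding consonant, while manner and voice stay constant.
The rule targets /c/ (voiceless palatal stop), which sits after the trigger /g/ (velar).
Changing only its place to velar gives [k] — the voiceless velar stop.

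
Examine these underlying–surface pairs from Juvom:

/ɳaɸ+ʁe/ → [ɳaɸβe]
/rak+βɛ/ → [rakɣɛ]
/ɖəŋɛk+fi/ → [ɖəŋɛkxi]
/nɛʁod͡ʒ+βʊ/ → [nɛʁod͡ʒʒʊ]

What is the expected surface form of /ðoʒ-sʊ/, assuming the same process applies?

[ðoʒʃʊ]

The data show progressive place assimilation: /ʁ/ → [β] after /ɸ/; /β/ → [ɣ] after /k/; /f/ → [x] after /k/; /β/ → [ʒ] after /d͡ʒ/. In each pair only place changes, matching the preceding consonant, while manner and voice stay constant.
/s/ is a voiceless alveolar fricative. The preceding trigger /ʒ/ is postalveolar, so /s/ must become postalveolar as well.
Changing only its place to postalveolar gives [ʃ] — the voiceless postalveolar fricative.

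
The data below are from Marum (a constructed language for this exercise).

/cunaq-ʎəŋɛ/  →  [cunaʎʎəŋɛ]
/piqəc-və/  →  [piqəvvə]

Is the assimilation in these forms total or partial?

total assimilation

Underlying /q/ is realised as [ʎ] next to /ʎ/; /ʎ/ itself does not change.
The output [ʎ] is identical to the trigger /ʎ/ — every feature (place, manner, voicing) has been copied — so this is total assimilation.
The remaining alternation confirms this: /c/ → [v] before /v/ — in each case the output is a copy of the following consonant.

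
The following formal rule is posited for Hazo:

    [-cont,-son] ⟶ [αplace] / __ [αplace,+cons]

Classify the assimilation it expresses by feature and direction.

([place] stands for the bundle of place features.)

The shared variable α links the value of the place features (abbreviated [place]) on the target to the same value on the neighbouring segment, so place is the feature that assimilates.
Since the environment is written after the underscore, the trigger follows the target; the direction is regressive.

regressive place assimilation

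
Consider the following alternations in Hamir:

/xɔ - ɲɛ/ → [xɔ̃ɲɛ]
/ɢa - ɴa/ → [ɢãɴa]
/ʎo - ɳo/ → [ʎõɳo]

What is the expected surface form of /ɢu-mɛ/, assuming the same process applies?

[ɢũmɛ]

The data show regressive nasality assimilation (vowel nasalisation): /ɔ/ → [ɔ̃] before /ɲ/; /a/ → [ã] before /ɴ/; /o/ → [õ] before /ɳ/ — a vowel is nasalised by an immediately following nasal consonant.
The vowel /u/ is adjacent to the following nasal /m/, so it acquires [+nasal] and surfaces as [ũ].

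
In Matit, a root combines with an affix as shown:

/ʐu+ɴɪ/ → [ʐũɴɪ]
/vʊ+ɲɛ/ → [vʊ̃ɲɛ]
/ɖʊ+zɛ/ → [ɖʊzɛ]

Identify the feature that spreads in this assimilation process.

nasality

The vowel /u/ surfaces as nasalised [ũ] next to the following nasal /ɴ/ — it has acquired the [+nasal] feature of its neighbour.
Likewise in the remaining data: /ʊ/ → [ʊ̃] before /ɲ/ — each time a vowel is nasalised next to a following nasal.
No change occurs in [ɖʊzɛ] because the vowel at the boundary is adjacent to an oral consonant, not a nasal (/ʊ/ next to /z/).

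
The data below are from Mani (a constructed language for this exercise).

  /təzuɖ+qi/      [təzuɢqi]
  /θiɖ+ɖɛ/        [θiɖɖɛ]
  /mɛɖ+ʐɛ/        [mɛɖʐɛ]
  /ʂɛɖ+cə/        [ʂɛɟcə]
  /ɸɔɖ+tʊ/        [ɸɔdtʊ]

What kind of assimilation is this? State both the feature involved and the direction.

regressive place assimilation

Underlying /ɖ/ is realised as [ɢ] next to /q/; /q/ itself does not change.
The change retroflex → uvular matches the place of the following /q/, identifying this as place assimilation.
Manner and voice are unchanged, so the assimilation is partial, not total.
Checking the remaining alternations: /ɖ/ → [ɟ] before /c/ (retroflex → palatal, matching palatal); /ɖ/ → [d] before /t/ (retroflex → alveolar, matching alveolar) — only place changes, and always toward the following segment.
No alternation appears in [θiɖɖɛ], [mɛɖʐɛ]: there the adjacent consonants already agree in place (/ɖ/ and /ɖ/ are both retroflex; /ɖ/ and /ʐ/ are both retroflex), so these forms are consistent with the same rule.
Since the segment that changes precedes the conditioning segment, the assimilation is regressive.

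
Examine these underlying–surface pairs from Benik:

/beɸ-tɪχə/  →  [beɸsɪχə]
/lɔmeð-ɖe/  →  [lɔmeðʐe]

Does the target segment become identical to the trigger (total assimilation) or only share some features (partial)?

Comparing underlying and surface forms, /t/ → [s] is the alternation; the neighbouring /ɸ/ is constant.
/t/ is a stop while /ɸ/ is a fricative; the output [s] is a fricative, matching the trigger — so the feature that spreads is manner.
Place and voice are unchanged, so the assimilation is partial, not total.
The same holds elsewhere in the data: /ɖ/ → [ʐ] after /ð/ (stop → fricative, matching a fricative) — only manner changes, and always toward the preceding segment.

partial assimilation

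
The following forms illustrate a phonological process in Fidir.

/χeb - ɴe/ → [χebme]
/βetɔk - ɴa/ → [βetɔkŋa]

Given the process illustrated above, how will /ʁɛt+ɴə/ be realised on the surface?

The data show progressive place assimilation: /ɴ/ → [m] after /b/; /ɴ/ → [ŋ] after /k/. In each pair only place changes, matching the preceding consonant, while manner and voice stay constant.
The rule targets /ɴ/ (voiced uvular nasal), which sits after the trigger /t/ (alveolar).
The voiced alveolar nasal is [n], so /ɴ/ → [n].

[ʁɛtnə]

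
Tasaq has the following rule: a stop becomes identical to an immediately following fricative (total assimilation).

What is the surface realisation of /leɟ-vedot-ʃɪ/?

/ɟ/ is the segment targeted by the rule; it sits immediately before /v/, so it assimilates completely and surfaces as [v].
At the second juncture, /t/ likewise becomes [ʃ] adjacent to /ʃ/.

[levvedoʃʃɪ]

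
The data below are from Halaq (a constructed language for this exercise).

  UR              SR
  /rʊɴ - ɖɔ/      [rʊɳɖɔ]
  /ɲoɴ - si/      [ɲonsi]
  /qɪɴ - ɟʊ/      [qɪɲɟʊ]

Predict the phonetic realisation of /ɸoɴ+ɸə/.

The data show regressive place assimilation: /ɴ/ → [ɳ] before /ɖ/; /ɴ/ → [n] before /s/; /ɴ/ → [ɲ] before /ɟ/. In each pair only place changes, matching the following consonant, while manner and voice stay constant.
The rule targets /ɴ/ (voiced uvular nasal), which sits before the trigger /ɸ/ (bilabial).
The voiced bilabial nasal is [m], so /ɴ/ → [m].

[ɸomɸə]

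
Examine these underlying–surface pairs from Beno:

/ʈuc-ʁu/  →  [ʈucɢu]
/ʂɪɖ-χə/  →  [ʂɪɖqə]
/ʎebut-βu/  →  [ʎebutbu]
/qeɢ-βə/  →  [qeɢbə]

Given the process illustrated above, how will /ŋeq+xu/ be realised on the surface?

The data show progressive manner assimilation: /ʁ/ → [ɢ] after /c/; /χ/ → [q] after /ɖ/; /β/ → [b] after /t/; /β/ → [b] after /ɢ/. In each pair only manner changes, matching the preceding consonant, while place and voice stay constant.
/x/ is a voiceless velar fricative. The preceding trigger /q/ is a stop, so /x/ must become a stop as well.
A voiceless velar stop is [k], so the surface segment is [k].

[ŋeqku]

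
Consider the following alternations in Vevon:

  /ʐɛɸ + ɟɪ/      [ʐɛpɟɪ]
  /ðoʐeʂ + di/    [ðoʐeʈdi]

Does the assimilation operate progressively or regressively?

Comparing underlying and surface forms, /ɸ/ → [p] is the alternation; the neighbouring /ɟ/ is constant.
/ɸ/ is a fricative while /ɟ/ is a stop; the output [p] is a stop, matching the trigger — so the feature that spreads is manner.
The other alternating form patterns the same way: /ʂ/ → [ʈ] before /d/ (fricative → stop, matching a stop) — only manner changes, and always toward the following segment.
Since the segment that changes precedes the conditioning segment, the assimilation is regressive.

regressive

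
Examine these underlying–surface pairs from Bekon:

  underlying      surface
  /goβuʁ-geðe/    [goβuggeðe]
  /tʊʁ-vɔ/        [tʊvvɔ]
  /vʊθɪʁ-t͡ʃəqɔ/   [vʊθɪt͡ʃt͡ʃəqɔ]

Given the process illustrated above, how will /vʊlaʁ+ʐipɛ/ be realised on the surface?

The data show regressive total assimilation (/ʁ/ → [g] before /g/; /ʁ/ → [v] before /v/; /ʁ/ → [t͡ʃ] before /t͡ʃ/): in every case the target segment becomes identical to its following neighbour, copying more than a single feature.
/ʁ/ is the segment targeted by the rule; it sits immediately before /ʐ/, so it assimilates completely and surfaces as [ʐ].

[vʊlaʐʐipɛ]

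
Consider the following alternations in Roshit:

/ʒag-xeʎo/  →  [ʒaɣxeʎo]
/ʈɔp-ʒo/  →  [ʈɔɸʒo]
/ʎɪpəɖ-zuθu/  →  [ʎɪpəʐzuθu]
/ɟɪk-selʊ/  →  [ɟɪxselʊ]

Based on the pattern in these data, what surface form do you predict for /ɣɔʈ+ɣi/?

[ɣɔʂɣi]

The data show regressive manner assimilation: /g/ → [ɣ] before /x/; /p/ → [ɸ] before /ʒ/; /ɖ/ → [ʐ] before /z/; /k/ → [x] before /s/. In each pair only manner changes, matching the following consonant, while place and voice stay constant.
/ʈ/ is a voiceless retroflex stop. The following trigger /ɣ/ is a fricative, so /ʈ/ must become a fricative as well.
Changing only its manner to fricative gives [ʂ] — the voiceless retroflex fricative.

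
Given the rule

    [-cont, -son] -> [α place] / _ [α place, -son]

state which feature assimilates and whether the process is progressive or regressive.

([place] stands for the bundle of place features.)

regressive place assimilation

The shared variable α links the value of the place features (abbreviated [place]) on the target to the same value on the neighbouring segment, so place is the feature that assimilates.
The conditioning segment sits to the right of the focus bar, meaning the trigger follows the segment that changes — regressive assimilation.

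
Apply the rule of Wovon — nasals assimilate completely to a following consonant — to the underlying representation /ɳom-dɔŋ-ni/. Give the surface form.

[ɳoddɔnni]

/m/ is the segment targeted by the rule; it sits immediately before /d/, so it assimilates completely and surfaces as [d].
At the second juncture, /ŋ/ likewise becomes [n] adjacent to /n/.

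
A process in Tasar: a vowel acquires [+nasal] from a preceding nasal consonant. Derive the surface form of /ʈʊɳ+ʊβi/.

The vowel /ʊ/ is adjacent to the preceding nasal /ɳ/, so it acquires [+nasal] and surfaces as [ʊ̃].

[ʈʊɳʊ̃βi]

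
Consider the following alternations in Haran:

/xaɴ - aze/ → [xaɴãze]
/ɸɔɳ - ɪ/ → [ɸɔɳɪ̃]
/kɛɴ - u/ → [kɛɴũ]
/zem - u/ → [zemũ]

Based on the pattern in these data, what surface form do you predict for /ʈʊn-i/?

[ʈʊnĩ]

The data show progressive nasality assimilation (vowel nasalisation): /a/ → [ã] after /ɴ/; /ɪ/ → [ɪ̃] after /ɳ/; /u/ → [ũ] after /ɴ/; /u/ → [ũ] after /m/ — a vowel is nasalised by an immediately preceding nasal consonant.
/i/ sits next to the nasal /n/ and is therefore nasalised to [ĩ].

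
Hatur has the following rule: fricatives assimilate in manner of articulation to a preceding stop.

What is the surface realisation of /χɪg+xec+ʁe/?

The rule targets /x/ (voiceless velar fricative), which sits after the trigger /g/ (stop).
A voiceless velar stop is [k], so the surface segment is [k].
At the second juncture, /ʁ/ likewise becomes [ɢ] adjacent to /c/.

[χɪgkecɢe]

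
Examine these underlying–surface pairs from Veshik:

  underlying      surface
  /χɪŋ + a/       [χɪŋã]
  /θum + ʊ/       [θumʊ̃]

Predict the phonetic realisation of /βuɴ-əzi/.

[βuɴə̃zi]

The data show progressive nasality assimilation (vowel nasalisation): /a/ → [ã] after /ŋ/; /ʊ/ → [ʊ̃] after /m/ — a vowel is nasalised by an immediately preceding nasal consonant.
/ə/ sits next to the nasal /ɴ/ and is therefore nasalised to [ə̃].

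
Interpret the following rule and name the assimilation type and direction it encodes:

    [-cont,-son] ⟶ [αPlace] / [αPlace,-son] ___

The shared variable α links the value of the place features (abbreviated [Place]) on the target to the same value on the neighbouring segment, so place is the feature that assimilates.
The conditioning segment sits to the left of the focus bar, meaning the trigger precedes the segment that changes — progressive assimilation.

progressive place assimilation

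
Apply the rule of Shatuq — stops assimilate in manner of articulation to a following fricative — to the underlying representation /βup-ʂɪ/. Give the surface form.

[βuɸʂɪ]

The rule targets /p/ (voiceless bilabial stop), which sits before the trigger /ʂ/ (fricative).
A voiceless bilabial fricative is [ɸ], so the surface segment is [ɸ].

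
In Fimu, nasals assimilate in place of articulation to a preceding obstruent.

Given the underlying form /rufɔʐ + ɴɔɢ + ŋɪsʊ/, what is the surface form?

The rule targets /ɴ/ (voiced uvular nasal), which sits after the trigger /ʐ/ (retroflex).
Changing only its place to retroflex gives [ɳ] — the voiced retroflex nasal.
At the second juncture, /ŋ/ likewise becomes [ɴ] adjacent to /ɢ/.

[rufɔʐɳɔɢɴɪsʊ]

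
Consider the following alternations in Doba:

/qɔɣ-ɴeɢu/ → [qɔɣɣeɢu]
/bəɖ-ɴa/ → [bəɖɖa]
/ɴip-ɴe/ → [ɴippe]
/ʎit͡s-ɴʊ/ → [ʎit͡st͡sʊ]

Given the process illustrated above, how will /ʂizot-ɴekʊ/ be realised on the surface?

The data show progressive total assimilation (/ɴ/ → [ɣ] after /ɣ/; /ɴ/ → [ɖ] after /ɖ/; /ɴ/ → [p] after /p/; /ɴ/ → [t͡s] after /t͡s/): in every case the target segment becomes identical to its preceding neighbour, copying more than a single feature.
/ɴ/ is the segment targeted by the rule; it sits immediately after /t/, so it assimilates completely and surfaces as [t].

[ʂizottekʊ]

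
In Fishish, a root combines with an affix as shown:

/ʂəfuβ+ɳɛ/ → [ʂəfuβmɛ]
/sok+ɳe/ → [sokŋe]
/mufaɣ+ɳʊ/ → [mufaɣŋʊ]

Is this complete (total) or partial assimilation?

partial assimilation

The segment that alternates is /ɳ/, which surfaces as [m] when adjacent to /β/.
The change retroflex → bilabial matches the place of the preceding /β/, identifying this as place assimilation.
Manner and voice are unchanged, so the assimilation is partial, not total.
Checking the remaining alternations: /ɳ/ → [ŋ] after /k/ (retroflex → velar, matching velar); /ɳ/ → [ŋ] after /ɣ/ (retroflex → velar, matching velar) — only place changes, and always toward the preceding segment.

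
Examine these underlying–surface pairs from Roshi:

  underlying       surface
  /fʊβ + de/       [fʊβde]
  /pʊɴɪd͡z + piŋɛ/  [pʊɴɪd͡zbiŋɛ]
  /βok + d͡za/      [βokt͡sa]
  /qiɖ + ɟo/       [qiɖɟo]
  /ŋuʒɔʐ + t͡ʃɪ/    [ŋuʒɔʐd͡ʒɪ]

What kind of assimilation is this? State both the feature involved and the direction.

Comparing underlying and surface forms, /p/ → [b] is the alternation; the neighbouring /d͡z/ is constant.
/p/ is voiceless while /d͡z/ is voiced; the output [b] is voiced, matching the trigger — so the feature that spreads is voicing.
Place and manner are unchanged, so the assimilation is partial, not total.
Checking the remaining alternations: /d͡z/ → [t͡s] after /k/ (voiced → voiceless, matching voiceless); /t͡ʃ/ → [d͡ʒ] after /ʐ/ (voiceless → voiced, matching voiced) — only voicing changes, and always toward the preceding segment.
Nothing changes in [fʊβde], [qiɖɟo]: there the adjacent consonants already agree in voicing (/d/ and /β/ are both voiced; /ɟ/ and /ɖ/ are both voiced), so these forms are consistent with the same rule.
The trigger is the preceding segment, so the direction is progressive (perseverative).

progressive voicing assimilation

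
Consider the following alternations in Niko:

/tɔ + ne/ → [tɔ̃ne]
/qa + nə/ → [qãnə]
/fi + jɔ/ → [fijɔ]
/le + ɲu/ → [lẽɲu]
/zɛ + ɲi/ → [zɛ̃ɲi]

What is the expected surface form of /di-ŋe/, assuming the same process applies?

The data show regressive nasality assimilation (vowel nasalisation): /ɔ/ → [ɔ̃] before /n/; /a/ → [ã] before /n/; /e/ → [ẽ] before /ɲ/; /ɛ/ → [ɛ̃] before /ɲ/ — a vowel is nasalised by an immediately following nasal consonant.
No change occurs in [fijɔ] because the vowel at the boundary is adjacent to an oral consonant, not a nasal (/i/ next to /j/).
/i/ sits next to the nasal /ŋ/ and is therefore nasalised to [ĩ].

[dĩŋe]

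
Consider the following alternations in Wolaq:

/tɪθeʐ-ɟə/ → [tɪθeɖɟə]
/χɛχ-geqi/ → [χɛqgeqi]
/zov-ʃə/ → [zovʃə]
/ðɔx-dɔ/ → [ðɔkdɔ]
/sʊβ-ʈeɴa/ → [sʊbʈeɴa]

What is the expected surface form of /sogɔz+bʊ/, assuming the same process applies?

The data show regressive manner assimilation: /ʐ/ → [ɖ] before /ɟ/; /χ/ → [q] before /g/; /x/ → [k] before /d/; /β/ → [b] before /ʈ/. In each pair only manner changes, matching the following consonant, while place and voice stay constant.
Nothing changes in [zovʃə]: there the adjacent consonants already agree in manner (/v/ and /ʃ/ are both fricatives), so this form is consistent with the same rule.
/z/ is a voiced alveolar fricative. The following trigger /b/ is a stop, so /z/ must become a stop as well.
A voiced alveolar stop is [d], so the surface segment is [d].

[sogɔdbʊ]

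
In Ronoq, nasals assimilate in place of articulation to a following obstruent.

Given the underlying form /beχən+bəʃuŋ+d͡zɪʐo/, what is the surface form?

/n/ is a voiced alveolar nasal. The following trigger /b/ is bilabial, so /n/ must become bilabial as well.
The voiced bilabial nasal is [m], so /n/ → [m].
The same rule applies at the second boundary: /ŋ/ → [n] next to /d͡z/.

[beχəmbəʃund͡zɪʐo]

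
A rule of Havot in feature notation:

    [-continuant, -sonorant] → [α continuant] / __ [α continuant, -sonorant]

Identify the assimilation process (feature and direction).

regressive manner assimilation

The rule copies [continuant] (continuancy) from the environment onto the target stops; since [±continuant] encodes the stop/fricative manner contrast, the assimilating dimension is manner.
Since the environment is written after the underscore, the trigger follows the target; the direction is regressive.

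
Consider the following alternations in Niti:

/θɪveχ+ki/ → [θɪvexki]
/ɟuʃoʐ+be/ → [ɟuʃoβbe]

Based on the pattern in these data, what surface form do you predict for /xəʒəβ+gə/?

[xəʒəɣgə]

The data show regressive place assimilation: /χ/ → [x] before /k/; /ʐ/ → [β] before /b/. In each pair only place changes, matching the following consonant, while manner and voice stay constant.
The rule targets /β/ (voiced bilabial fricative), which sits before the trigger /g/ (velar).
A voiced velar fricative is [ɣ], so the surface segment is [ɣ].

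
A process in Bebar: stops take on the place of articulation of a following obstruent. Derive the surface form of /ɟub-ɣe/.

The rule targets /b/ (voiced bilabial stop), which sits before the trigger /ɣ/ (velar).
The voiced velar stop is [g], so /b/ → [g].

[ɟugɣe]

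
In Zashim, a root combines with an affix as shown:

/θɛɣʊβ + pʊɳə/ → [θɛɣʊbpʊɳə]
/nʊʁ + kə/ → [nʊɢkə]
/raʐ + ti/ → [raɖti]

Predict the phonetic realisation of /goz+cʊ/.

The data show regressive manner assimilation: /β/ → [b] before /p/; /ʁ/ → [ɢ] before /k/; /ʐ/ → [ɖ] before /t/. In each pair only manner changes, matching the following consonant, while place and voice stay constant.
/z/ is a voiced alveolar fricative. The following trigger /c/ is a stop, so /z/ must become a stop as well.
Changing only its manner to stop gives [d] — the voiced alveolar stop.

[godcʊ]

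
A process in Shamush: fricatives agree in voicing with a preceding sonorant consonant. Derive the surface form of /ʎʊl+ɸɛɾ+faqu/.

[ʎʊlβɛɾvaqu]

The rule targets /ɸ/ (voiceless bilabial fricative), which sits after the trigger /l/ (voiced).
The voiced bilabial fricative is [β], so /ɸ/ → [β].
At the second juncture, /f/ likewise becomes [v] adjacent to /ɾ/.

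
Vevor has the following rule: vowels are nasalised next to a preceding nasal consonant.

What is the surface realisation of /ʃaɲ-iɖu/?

/i/ sits next to the nasal /ɲ/ and is therefore nasalised to [ĩ].

[ʃaɲĩɖu]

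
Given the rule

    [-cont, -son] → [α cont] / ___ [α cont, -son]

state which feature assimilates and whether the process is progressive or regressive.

regressive manner assimilation

The shared variable α links the value of [cont] on the target to that of the neighbouring obstruent. [cont] distinguishes stops from fricatives — a manner-of-articulation feature — so this is manner assimilation.
The conditioning segment sits to the right of the focus bar, meaning the trigger follows the segment that changes — regressive assimilation.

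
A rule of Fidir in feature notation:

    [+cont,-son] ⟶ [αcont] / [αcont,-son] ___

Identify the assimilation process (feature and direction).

The rule copies [cont] (continuancy) from the environment onto the target fricatives; since [±cont] encodes the stop/fricative manner contrast, the assimilating dimension is manner.
The conditioning segment sits to the left of the focus bar, meaning the trigger precedes the segment that changes — progressive assimilation.

progressive manner assimilation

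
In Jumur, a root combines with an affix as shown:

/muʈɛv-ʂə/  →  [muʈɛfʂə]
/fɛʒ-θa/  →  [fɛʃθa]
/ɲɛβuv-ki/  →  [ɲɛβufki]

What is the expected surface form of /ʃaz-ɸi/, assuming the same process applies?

The data show regressive voicing assimilation: /v/ → [f] before /ʂ/; /ʒ/ → [ʃ] before /θ/; /v/ → [f] before /k/. In each pair only voicing changes, matching the following consonant, while place and manner stay constant.
The rule targets /z/ (voiced alveolar fricative), which sits before the trigger /ɸ/ (voiceless).
The voiceless alveolar fricative is [s], so /z/ → [s].

[ʃasɸi]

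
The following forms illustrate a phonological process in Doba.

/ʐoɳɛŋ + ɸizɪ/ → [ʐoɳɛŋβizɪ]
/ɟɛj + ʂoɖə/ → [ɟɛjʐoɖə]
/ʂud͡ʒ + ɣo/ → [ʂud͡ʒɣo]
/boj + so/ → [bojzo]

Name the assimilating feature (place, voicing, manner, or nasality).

voicing

The segment that alternates is /ɸ/, which surfaces as [β] when adjacent to /ŋ/.
/ɸ/ is voiceless while /ŋ/ is voiced; the output [β] is voiced, matching the trigger — so the feature that spreads is voicing.
Checking the remaining alternations: /ʂ/ → [ʐ] after /j/ (voiceless → voiced, matching voiced); /s/ → [z] after /j/ (voiceless → voiced, matching voiced) — only voicing changes, and always toward the preceding segment.
No alternation appears in [ʂud͡ʒɣo]: there the adjacent consonants already agree in voicing (/ɣ/ and /d͡ʒ/ are both voiced), so this form is consistent with the same rule.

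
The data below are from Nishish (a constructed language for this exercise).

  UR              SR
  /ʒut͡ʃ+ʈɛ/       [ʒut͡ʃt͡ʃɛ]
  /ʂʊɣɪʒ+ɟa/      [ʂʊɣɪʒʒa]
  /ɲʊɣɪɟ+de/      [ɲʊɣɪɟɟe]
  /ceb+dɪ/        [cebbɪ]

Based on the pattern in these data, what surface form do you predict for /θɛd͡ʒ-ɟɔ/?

The data show progressive total assimilation (/ʈ/ → [t͡ʃ] after /t͡ʃ/; /ɟ/ → [ʒ] after /ʒ/; /d/ → [ɟ] after /ɟ/; /d/ → [b] after /b/): in every case the target segment becomes identical to its preceding neighbour, copying more than a single feature.
/ɟ/ is the segment targeted by the rule; it sits immediately after /d͡ʒ/, so it assimilates completely and surfaces as [d͡ʒ].

[θɛd͡ʒd͡ʒɔ]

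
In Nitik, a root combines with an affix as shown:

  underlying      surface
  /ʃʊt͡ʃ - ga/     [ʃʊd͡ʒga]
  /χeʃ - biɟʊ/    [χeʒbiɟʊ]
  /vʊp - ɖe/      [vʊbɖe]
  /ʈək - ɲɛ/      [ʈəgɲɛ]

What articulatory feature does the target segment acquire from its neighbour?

The segment that alternates is /t͡ʃ/, which surfaces as [d͡ʒ] when adjacent to /g/.
The change voiceless → voiced matches the voicing of the following /g/, identifying this as voicing assimilation.
The other alternating forms pattern the same way: /ʃ/ → [ʒ] before /b/ (voiceless → voiced, matching voiced); /p/ → [b] before /ɖ/ (voiceless → voiced, matching voiced); /k/ → [g] before /ɲ/ (voiceless → voiced, matching voiced) — only voicing changes, and always toward the following segment.

voicing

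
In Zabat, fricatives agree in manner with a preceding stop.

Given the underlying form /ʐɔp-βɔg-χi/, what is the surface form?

[ʐɔpbɔgqi]

/β/ is a voiced bilabial fricative. The preceding trigger /p/ is a stop, so /β/ must become a stop as well.
Changing only its manner to stop gives [b] — the voiced bilabial stop.
At the second juncture, /χ/ likewise becomes [q] adjacent to /g/.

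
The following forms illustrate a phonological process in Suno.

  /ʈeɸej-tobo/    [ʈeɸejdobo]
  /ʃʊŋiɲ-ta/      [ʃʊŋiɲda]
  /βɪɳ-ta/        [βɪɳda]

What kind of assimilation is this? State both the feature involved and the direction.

progressive voicing assimilation

Underlying /t/ is realised as [d] next to /j/; /j/ itself does not change.
/t/ is voiceless while /j/ is voiced; the output [d] is voiced, matching the trigger — so the feature that spreads is voicing.
Place and manner are unchanged, so the assimilation is partial, not total.
Checking the remaining alternations: /t/ → [d] after /ɲ/ (voiceless → voiced, matching voiced); /t/ → [d] after /ɳ/ (voiceless → voiced, matching voiced) — only voicing changes, and always toward the preceding segment.
The trigger is the preceding segment, so the direction is progressive (perseverative).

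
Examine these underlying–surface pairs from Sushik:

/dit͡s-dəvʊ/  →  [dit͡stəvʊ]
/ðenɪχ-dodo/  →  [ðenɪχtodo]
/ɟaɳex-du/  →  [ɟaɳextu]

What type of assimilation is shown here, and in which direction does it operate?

progressive voicing assimilation

The segment that alternates is /d/, which surfaces as [t] when adjacent to /t͡s/.
The change voiced → voiceless matches the voicing of the preceding /t͡s/, identifying this as voicing assimilation.
Place and manner are unchanged, so the assimilation is partial, not total.
Checking the remaining alternations: /d/ → [t] after /χ/ (voiced → voiceless, matching voiceless); /d/ → [t] after /x/ (voiced → voiceless, matching voiceless) — only voicing changes, and always toward the preceding segment.
The trigger is the preceding segment, so the direction is progressive (perseverative).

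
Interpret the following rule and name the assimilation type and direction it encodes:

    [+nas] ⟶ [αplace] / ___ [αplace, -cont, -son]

regressive place assimilation

The rule copies the place features (abbreviated [place]) from the environment onto the target, so the assimilating feature is place.
The conditioning segment sits to the right of the focus bar, meaning the trigger follows the segment that changes — regressive assimilation.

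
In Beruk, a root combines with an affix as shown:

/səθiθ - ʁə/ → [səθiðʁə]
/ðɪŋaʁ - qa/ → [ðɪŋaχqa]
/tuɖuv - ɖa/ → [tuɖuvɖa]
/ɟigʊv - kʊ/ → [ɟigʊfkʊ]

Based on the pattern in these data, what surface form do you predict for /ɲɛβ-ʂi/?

[ɲɛɸʂi]

The data show regressive voicing assimilation: /θ/ → [ð] before /ʁ/; /ʁ/ → [χ] before /q/; /v/ → [f] before /k/. In each pair only voicing changes, matching the following consonant, while place and manner stay constant.
No alternation appears in [tuɖuvɖa]: there the adjacent consonants already agree in voicing (/v/ and /ɖ/ are both voiced), so this form is consistent with the same rule.
/β/ is a voiced bilabial fricative. The following trigger /ʂ/ is voiceless, so /β/ must become voiceless as well.
A voiceless bilabial fricative is [ɸ], so the surface segment is [ɸ].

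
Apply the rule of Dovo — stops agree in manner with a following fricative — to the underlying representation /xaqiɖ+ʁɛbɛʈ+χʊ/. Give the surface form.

[xaqiʐʁɛbɛʂχʊ]

/ɖ/ is a voiced retroflex stop. The following trigger /ʁ/ is a fricative, so /ɖ/ must become a fricative as well.
The voiced retroflex fricative is [ʐ], so /ɖ/ → [ʐ].
The same rule applies at the second boundary: /ʈ/ → [ʂ] next to /χ/.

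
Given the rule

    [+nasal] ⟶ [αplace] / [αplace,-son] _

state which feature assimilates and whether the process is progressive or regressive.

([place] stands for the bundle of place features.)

The shared variable α links the value of the place features (abbreviated [place]) on the target to the same value on the neighbouring segment, so place is the feature that assimilates.
Since the environment is written before the underscore, the trigger precedes the target; the direction is progressive.

progressive place assimilation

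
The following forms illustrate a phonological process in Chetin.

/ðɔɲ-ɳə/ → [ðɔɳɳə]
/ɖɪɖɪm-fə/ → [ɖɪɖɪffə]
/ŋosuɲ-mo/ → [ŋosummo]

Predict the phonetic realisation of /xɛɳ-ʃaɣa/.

The data show regressive total assimilation (/ɲ/ → [ɳ] before /ɳ/; /m/ → [f] before /f/; /ɲ/ → [m] before /m/): in every case the target segment becomes identical to its following neighbour, copying more than a single feature.
/ɳ/ is the segment targeted by the rule; it sits immediately before /ʃ/, so it assimilates completely and surfaces as [ʃ].

[xɛʃʃaɣa]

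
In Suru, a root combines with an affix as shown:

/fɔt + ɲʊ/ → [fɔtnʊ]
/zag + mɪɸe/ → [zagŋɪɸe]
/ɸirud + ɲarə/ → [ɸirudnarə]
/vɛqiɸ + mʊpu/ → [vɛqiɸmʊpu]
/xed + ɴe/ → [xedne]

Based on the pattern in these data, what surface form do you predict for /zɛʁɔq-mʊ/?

[zɛʁɔqɴʊ]

The data show progressive place assimilation: /ɲ/ → [n] after /t/; /m/ → [ŋ] after /g/; /ɲ/ → [n] after /d/; /ɴ/ → [n] after /d/. In each pair only place changes, matching the preceding consonant, while manner and voice stay constant.
Nothing changes in [vɛqiɸmʊpu]: there the adjacent consonants already agree in place (/m/ and /ɸ/ are both bilabial), so this form is consistent with the same rule.
/m/ is a voiced bilabial nasal. The preceding trigger /q/ is uvular, so /m/ must become uvular as well.
The voiced uvular nasal is [ɴ], so /m/ → [ɴ].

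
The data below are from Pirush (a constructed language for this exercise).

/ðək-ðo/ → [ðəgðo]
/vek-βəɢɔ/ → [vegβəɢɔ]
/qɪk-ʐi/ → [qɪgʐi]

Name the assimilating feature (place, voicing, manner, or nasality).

The segment that alternates is /k/, which surfaces as [g] when adjacent to /ð/.
The change voiceless → voiced matches the voicing of the following /ð/, identifying this as voicing assimilation.
Checking the remaining alternations: /k/ → [g] before /β/ (voiceless → voiced, matching voiced); /k/ → [g] before /ʐ/ (voiceless → voiced, matching voiced) — only voicing changes, and always toward the following segment.

voicing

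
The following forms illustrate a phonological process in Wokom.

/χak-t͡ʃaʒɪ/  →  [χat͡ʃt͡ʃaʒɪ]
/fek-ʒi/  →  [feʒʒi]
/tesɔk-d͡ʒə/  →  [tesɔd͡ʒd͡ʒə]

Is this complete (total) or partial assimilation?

total assimilation

Comparing underlying and surface forms, /k/ → [t͡ʃ] is the alternation; the neighbouring /t͡ʃ/ is constant.
The output [t͡ʃ] is identical to the trigger /t͡ʃ/ — every feature (place, manner, voicing) has been copied — so this is total assimilation.
The remaining alternations confirm this: /k/ → [ʒ] before /ʒ/; /k/ → [d͡ʒ] before /d͡ʒ/ — in each case the output is a copy of the following consonant.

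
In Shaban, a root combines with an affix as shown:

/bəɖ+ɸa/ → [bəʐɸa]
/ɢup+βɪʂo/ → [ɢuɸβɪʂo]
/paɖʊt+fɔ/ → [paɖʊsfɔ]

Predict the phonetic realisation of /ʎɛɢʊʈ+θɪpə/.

The data show regressive manner assimilation: /ɖ/ → [ʐ] before /ɸ/; /p/ → [ɸ] before /β/; /t/ → [s] before /f/. In each pair only manner changes, matching the following consonant, while place and voice stay constant.
/ʈ/ is a voiceless retroflex stop. The following trigger /θ/ is a fricative, so /ʈ/ must become a fricative as well.
The voiceless retroflex fricative is [ʂ], so /ʈ/ → [ʂ].

[ʎɛɢʊʂθɪpə]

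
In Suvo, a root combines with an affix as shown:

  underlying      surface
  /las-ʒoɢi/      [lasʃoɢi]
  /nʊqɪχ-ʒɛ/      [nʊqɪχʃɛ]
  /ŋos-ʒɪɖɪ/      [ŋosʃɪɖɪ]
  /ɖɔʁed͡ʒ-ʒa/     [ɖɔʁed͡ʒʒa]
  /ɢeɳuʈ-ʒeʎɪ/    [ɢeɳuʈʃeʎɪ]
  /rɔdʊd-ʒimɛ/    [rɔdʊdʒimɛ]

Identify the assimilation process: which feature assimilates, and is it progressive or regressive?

progressive voicing assimilation

The segment that alternates is /ʒ/, which surfaces as [ʃ] when adjacent to /s/.
The change voiced → voiceless matches the voicing of the preceding /s/, identifying this as voicing assimilation.
Place and manner are unchanged, so the assimilation is partial, not total.
The other alternating forms pattern the same way: /ʒ/ → [ʃ] after /χ/ (voiced → voiceless, matching voiceless); /ʒ/ → [ʃ] after /ʈ/ (voiced → voiceless, matching voiceless) — only voicing changes, and always toward the preceding segment.
Nothing changes in [ɖɔʁed͡ʒʒa], [rɔdʊdʒimɛ]: there the adjacent consonants already agree in voicing (/ʒ/ and /d͡ʒ/ are both voiced; /ʒ/ and /d/ are both voiced), so these forms are consistent with the same rule.
Since the segment that changes follows the conditioning segment, the assimilation is progressive.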